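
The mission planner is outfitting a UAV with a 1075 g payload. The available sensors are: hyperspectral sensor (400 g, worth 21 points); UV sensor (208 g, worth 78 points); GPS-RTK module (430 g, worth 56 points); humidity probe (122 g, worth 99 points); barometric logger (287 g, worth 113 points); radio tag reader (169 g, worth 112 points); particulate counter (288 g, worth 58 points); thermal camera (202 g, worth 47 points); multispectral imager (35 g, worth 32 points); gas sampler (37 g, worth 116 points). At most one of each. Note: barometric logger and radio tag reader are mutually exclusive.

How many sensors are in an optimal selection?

The maximum data value within 1075 g is 542.
UV sensor + humidity probe + radio tag reader + particulate counter + thermal camera + multispectral imager + gas sampler hits 542 at 1061 g.
Every optimal selection uses 7 sensors.

7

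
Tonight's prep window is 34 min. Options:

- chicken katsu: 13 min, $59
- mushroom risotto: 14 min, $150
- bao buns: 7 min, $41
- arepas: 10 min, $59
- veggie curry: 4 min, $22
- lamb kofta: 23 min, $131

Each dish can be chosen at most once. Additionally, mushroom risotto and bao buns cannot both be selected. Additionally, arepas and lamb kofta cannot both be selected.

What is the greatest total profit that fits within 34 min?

Best packing: chicken katsu + mushroom risotto + veggie curry — 31 min, 231 total.
Nothing else feasible within 34 min beats 231.

231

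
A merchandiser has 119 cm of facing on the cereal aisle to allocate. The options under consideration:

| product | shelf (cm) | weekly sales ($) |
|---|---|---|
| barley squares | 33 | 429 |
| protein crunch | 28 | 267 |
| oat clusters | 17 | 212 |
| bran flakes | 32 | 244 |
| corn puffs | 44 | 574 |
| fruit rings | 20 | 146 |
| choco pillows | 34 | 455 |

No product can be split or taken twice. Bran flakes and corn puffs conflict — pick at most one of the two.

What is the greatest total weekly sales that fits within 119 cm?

Taking barley squares + corn puffs + choco pillows: 111 cm used, 1458 in weekly sales.
That's the maximum — no feasible swap from here does better than 1458.

1458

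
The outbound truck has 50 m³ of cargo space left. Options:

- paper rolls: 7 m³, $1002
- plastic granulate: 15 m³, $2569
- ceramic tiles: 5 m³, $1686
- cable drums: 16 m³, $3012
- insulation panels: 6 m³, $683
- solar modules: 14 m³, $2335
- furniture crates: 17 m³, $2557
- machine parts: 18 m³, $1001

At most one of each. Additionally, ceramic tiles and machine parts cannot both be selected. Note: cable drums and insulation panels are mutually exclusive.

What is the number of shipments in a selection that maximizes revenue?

Best achievable revenue is 9602.
One optimal bundle: plastic granulate + ceramic tiles + cable drums + solar modules (50 m³).
Every optimal selection uses 4 shipments.

4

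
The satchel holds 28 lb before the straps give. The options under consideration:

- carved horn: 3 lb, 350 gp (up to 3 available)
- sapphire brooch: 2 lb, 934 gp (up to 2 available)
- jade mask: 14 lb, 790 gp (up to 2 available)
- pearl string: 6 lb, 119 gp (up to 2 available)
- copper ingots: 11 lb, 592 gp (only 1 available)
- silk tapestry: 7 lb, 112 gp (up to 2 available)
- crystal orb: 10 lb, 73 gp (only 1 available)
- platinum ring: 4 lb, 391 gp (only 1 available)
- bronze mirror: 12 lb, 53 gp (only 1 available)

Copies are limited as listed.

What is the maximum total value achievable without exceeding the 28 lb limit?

3901

Ranking by ratio (value/lb): sapphire brooch 467.00, carved horn 116.67, platinum ring 97.75, jade mask 56.43.
3×carved horn + 2×sapphire brooch + copper ingots + platinum ring uses 28 of the 28 lb and totals 3901.
Every other selection either busts 28 lb or exceeds an availability limit or fails to beat 3901.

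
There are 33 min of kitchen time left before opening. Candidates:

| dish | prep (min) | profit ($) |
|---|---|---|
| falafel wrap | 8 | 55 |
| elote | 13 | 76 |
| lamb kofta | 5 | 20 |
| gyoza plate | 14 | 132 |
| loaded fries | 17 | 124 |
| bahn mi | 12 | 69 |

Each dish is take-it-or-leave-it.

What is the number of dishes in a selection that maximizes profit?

2

Optimal total is 256.
For example gyoza plate + loaded fries achieves it, using 31 min.
Every optimal selection uses 2 dishes.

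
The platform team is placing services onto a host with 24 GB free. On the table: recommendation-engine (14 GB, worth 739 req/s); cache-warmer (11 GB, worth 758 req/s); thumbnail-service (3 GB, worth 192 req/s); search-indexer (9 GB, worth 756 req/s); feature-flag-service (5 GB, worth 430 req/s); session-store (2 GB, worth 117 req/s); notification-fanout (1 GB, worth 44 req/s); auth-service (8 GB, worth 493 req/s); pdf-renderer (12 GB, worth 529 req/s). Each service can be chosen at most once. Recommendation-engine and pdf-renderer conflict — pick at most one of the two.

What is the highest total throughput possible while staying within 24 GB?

1796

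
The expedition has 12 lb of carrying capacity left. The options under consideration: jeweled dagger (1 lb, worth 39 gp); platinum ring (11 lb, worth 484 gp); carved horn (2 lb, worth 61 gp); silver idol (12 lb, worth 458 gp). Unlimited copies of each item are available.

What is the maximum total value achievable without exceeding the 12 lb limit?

Taking jeweled dagger + platinum ring: 12 lb used, 523 in value.

523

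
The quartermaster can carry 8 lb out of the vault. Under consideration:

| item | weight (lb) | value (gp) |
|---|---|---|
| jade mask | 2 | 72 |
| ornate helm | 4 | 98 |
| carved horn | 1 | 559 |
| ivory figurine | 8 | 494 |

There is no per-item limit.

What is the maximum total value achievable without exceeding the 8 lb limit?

4472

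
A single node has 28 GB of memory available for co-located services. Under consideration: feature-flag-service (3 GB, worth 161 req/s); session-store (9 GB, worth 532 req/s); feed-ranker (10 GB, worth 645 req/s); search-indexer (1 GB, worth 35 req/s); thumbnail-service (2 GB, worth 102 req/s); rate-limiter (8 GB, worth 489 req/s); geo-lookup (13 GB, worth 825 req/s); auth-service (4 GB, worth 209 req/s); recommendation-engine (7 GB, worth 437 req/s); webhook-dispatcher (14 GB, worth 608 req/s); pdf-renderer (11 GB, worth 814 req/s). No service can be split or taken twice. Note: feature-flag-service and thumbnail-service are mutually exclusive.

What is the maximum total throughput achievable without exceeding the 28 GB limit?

Feed-ranker + recommendation-engine + pdf-renderer uses 28 of the 28 GB and totals 1896.
The closest alternative, geo-lookup + auth-service + pdf-renderer, reaches only 1848.

1896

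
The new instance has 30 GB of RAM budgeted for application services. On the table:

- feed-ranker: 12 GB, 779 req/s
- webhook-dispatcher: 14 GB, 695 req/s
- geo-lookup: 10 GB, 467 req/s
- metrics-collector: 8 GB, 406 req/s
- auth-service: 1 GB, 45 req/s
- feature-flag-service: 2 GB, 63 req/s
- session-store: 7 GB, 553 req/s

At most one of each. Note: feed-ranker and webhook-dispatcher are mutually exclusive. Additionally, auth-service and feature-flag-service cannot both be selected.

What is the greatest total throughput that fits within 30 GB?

Ranking by ratio (throughput/GB): session-store 79.00, feed-ranker 64.92, metrics-collector 50.75.
Feed-ranker + geo-lookup + auth-service + session-store uses 30 of the 30 GB and totals 1844.

1844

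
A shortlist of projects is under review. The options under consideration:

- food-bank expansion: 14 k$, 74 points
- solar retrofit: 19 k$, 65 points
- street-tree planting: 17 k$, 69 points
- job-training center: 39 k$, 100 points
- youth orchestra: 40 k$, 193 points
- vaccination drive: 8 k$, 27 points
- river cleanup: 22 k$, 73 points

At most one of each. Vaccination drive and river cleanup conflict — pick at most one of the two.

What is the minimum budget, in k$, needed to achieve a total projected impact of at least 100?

Need the lightest bundle worth ≥ 100.
food-bank expansion + vaccination drive: 101 projected impact at 22 k$.
Any bundle with less than 22 k$ falls short of 100.

22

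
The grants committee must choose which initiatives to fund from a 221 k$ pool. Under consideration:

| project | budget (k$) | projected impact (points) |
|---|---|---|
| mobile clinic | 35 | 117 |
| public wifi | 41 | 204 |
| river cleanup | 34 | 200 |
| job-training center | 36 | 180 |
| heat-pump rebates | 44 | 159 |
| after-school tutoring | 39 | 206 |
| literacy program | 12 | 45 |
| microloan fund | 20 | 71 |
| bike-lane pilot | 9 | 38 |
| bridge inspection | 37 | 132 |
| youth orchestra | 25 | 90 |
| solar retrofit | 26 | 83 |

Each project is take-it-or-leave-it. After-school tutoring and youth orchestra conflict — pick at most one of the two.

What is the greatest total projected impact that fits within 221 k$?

Taking the top-ratio projects first gives public wifi + river cleanup + job-training center + heat-pump rebates + after-school tutoring + literacy program + bike-lane pilot for 1032 (215 k$).
The 53 k$ tied up in heat-pump rebates and bike-lane pilot is better spent on microloan fund + bridge inspection — total rises to 1038 (219 k$).
No other feasible combination exceeds 1038.

1038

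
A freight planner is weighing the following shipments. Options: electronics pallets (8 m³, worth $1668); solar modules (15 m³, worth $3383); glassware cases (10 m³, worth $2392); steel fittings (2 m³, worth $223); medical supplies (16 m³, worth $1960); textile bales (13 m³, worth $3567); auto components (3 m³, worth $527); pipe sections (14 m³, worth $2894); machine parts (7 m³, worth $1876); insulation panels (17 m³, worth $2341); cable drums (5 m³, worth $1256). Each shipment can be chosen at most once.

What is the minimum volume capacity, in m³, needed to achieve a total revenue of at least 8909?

35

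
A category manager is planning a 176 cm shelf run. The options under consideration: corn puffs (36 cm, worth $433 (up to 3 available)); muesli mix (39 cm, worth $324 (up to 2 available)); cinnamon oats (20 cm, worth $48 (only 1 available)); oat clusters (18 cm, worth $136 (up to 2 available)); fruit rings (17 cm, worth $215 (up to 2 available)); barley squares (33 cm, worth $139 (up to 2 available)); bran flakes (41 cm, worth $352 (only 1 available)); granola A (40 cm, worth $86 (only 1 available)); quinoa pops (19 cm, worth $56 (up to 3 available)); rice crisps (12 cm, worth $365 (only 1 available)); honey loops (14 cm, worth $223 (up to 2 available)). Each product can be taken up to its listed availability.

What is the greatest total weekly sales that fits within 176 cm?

By weekly sales per cm: rice crisps 30.42, honey loops 15.93, fruit rings 12.65, corn puffs 12.03 lead.
Taking the top-ratio products first gives 2×corn puffs + oat clusters + 2×fruit rings + rice crisps + 2×honey loops for 2243 (164 cm).
The 35 cm tied up in oat clusters and fruit rings is better spent on corn puffs — total rises to 2325 (165 cm).
The spare 11 cm is too small for any remaining product, and no exchange beats 2325.

2325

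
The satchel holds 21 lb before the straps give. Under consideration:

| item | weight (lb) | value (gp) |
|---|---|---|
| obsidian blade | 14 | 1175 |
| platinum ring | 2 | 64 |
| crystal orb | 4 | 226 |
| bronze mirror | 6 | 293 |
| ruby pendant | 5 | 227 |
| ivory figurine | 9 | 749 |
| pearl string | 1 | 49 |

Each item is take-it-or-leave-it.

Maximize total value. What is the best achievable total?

A density-first pass picks obsidian blade + platinum ring + crystal orb + pearl string — 1514 at 21 lb.
Dropping platinum ring and crystal orb frees 6 lb; slotting in bronze mirror (6 lb) lifts the total to 1517 at 21 lb.

1517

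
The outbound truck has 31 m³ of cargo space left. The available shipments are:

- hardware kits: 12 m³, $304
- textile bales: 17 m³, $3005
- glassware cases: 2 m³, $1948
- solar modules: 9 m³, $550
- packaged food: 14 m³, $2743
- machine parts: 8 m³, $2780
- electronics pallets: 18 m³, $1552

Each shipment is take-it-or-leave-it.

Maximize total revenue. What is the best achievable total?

Density check — glassware cases 974.00, machine parts 347.50, packaged food 195.93, textile bales 176.76 are the best per m³.
Filling by ratio: glassware cases + packaged food + machine parts for 7471, with 7 m³ left unused.
The 14 m³ tied up in packaged food is better spent on textile bales — total rises to 7733 (27 m³).
No other feasible combination exceeds 7733.

7733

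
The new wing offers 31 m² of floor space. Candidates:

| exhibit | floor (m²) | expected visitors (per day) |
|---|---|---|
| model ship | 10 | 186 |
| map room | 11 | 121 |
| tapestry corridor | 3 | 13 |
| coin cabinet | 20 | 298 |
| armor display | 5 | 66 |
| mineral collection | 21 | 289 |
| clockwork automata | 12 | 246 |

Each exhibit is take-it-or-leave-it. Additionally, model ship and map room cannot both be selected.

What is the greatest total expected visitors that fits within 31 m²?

511

Best packing: model ship + tapestry corridor + armor display + clockwork automata — 30 m², 511 total.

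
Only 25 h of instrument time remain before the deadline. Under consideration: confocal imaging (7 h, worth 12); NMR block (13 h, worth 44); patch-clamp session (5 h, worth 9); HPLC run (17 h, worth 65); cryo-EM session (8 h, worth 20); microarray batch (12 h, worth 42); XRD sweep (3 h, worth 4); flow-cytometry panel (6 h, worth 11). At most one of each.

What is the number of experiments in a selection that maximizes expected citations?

Optimal total is 86.
For example NMR block + microarray batch achieves it, using 25 h.
Every optimal selection uses 2 experiments.

2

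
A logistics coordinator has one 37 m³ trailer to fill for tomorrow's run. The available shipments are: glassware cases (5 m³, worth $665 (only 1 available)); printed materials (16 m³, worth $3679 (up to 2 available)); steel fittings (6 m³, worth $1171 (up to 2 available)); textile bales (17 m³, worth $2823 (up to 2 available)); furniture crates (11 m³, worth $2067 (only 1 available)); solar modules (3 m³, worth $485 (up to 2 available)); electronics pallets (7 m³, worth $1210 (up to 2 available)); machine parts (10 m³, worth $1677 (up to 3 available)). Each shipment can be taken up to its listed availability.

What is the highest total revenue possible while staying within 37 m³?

Taking the top-ratio shipments first gives 2×printed materials + solar modules for 7843 (35 m³).
Replace solar modules with glassware cases: the trade gains 180 net, giving 8023 at 37 m³.
No other feasible combination exceeds 8023.

8023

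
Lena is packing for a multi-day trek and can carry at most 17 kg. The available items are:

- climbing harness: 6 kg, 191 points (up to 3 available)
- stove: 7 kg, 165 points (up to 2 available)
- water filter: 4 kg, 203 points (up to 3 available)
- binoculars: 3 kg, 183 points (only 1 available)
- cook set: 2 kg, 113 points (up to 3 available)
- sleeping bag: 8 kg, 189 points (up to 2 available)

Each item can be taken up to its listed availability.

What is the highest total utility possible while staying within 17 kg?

928

By utility per kg: binoculars 61.00, cook set 56.50, water filter 50.75, climbing harness 31.83 lead.
Taking 2×water filter + binoculars + 3×cook set: 17 kg used, 928 in utility.
No other feasible combination exceeds 928.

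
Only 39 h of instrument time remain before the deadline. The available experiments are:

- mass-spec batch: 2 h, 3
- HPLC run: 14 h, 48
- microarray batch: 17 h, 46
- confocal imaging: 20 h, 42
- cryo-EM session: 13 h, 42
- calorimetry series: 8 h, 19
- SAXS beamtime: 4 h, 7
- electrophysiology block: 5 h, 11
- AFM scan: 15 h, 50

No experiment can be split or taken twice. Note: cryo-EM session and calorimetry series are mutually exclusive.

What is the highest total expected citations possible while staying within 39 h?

120

Taking mass-spec batch + HPLC run + calorimetry series + AFM scan: 39 h used, 120 in expected citations.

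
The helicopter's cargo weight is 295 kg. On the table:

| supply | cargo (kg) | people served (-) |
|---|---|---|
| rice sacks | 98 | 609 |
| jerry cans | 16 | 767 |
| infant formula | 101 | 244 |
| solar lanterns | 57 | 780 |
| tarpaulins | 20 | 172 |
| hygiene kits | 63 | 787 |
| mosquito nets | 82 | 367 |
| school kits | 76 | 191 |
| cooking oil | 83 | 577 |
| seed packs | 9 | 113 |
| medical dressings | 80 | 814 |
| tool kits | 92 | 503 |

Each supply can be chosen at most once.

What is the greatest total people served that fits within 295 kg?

3433

The ratio ordering already packs tightly: jerry cans + solar lanterns + tarpaulins + hygiene kits + seed packs + medical dressings, 245 kg, 3433.
Next best is jerry cans + solar lanterns + hygiene kits + school kits + medical dressings at 3339 (292 kg) — short by 94.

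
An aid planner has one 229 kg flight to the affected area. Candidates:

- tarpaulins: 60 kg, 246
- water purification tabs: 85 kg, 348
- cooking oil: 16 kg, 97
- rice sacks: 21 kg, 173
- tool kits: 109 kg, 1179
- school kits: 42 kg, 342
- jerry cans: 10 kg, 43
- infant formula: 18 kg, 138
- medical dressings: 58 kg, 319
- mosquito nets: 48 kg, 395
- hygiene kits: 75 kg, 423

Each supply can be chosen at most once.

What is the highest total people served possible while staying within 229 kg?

2097

By people served per kg: tool kits 10.82, rice sacks 8.24, mosquito nets 8.23 lead.
A density-first pass picks rice sacks + tool kits + school kits + mosquito nets — 2089 at 220 kg.
The 21 kg tied up in rice sacks is better spent on jerry cans + infant formula — total rises to 2097 (227 kg).
Next best is rice sacks + tool kits + school kits + mosquito nets at 2089 (220 kg) — short by 8.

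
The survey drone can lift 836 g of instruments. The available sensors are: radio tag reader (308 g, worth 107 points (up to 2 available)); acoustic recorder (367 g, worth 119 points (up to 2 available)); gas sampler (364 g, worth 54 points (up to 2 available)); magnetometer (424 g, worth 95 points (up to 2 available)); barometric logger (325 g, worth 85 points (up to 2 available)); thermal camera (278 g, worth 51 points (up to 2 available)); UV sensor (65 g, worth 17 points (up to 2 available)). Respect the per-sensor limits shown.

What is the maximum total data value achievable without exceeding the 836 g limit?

260

A density-first pass picks 2×radio tag reader + 2×UV sensor — 248 at 746 g.
Replace radio tag reader with acoustic recorder: the trade gains 12 net, giving 260 at 805 g.
Every other selection either busts 836 g or exceeds an availability limit or fails to beat 260.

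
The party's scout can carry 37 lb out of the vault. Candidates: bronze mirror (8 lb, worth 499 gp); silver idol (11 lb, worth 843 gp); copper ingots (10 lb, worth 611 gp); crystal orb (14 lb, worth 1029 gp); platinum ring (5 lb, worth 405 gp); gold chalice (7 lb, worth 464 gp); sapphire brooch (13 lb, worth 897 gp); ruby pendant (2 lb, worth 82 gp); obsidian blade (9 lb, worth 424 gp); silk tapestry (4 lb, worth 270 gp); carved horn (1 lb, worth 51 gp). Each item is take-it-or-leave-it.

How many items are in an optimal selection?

Optimal total is 2741.
For example silver idol + crystal orb + platinum ring + gold chalice achieves it, using 37 lb.
Any selection reaching 2741 contains exactly 4 items.

4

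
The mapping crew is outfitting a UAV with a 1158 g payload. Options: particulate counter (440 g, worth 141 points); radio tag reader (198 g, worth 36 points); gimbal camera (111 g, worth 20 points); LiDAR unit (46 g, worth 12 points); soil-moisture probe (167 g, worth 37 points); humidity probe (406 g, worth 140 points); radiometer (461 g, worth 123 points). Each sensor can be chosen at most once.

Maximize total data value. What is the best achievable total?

338

Density check — humidity probe 0.34, particulate counter 0.32, radiometer 0.27, LiDAR unit 0.26 are the best per g.
Filling by ratio: particulate counter + LiDAR unit + soil-moisture probe + humidity probe for 330, with 99 g left unused.
The 46 g tied up in LiDAR unit is better spent on gimbal camera — total rises to 338 (1124 g).
Runner-up particulate counter + radio tag reader + gimbal camera + humidity probe tops out at 337.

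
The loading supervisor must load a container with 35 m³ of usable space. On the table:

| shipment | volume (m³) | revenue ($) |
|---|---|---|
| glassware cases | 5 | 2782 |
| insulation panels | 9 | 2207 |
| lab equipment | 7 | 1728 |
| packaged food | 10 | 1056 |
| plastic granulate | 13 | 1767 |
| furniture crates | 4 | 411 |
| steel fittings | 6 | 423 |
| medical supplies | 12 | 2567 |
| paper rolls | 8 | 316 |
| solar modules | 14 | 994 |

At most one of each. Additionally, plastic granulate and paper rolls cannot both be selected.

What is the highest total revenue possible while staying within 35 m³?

Taking glassware cases + insulation panels + lab equipment + medical supplies: 33 m³ used, 9284 in revenue.
Next best is glassware cases + insulation panels + lab equipment + plastic granulate at 8484 (34 m³) — short by 800.

9284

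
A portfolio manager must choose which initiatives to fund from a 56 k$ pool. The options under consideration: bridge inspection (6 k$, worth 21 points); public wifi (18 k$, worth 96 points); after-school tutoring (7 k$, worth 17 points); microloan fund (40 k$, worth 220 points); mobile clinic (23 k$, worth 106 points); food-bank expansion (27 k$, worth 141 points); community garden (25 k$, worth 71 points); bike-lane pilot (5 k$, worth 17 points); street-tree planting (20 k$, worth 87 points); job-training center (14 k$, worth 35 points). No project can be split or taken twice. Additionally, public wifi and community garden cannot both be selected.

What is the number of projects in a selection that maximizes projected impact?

Optimal total is 275.
For example bridge inspection + public wifi + food-bank expansion + bike-lane pilot achieves it, using 56 k$.
Every optimal selection uses 4 projects.

4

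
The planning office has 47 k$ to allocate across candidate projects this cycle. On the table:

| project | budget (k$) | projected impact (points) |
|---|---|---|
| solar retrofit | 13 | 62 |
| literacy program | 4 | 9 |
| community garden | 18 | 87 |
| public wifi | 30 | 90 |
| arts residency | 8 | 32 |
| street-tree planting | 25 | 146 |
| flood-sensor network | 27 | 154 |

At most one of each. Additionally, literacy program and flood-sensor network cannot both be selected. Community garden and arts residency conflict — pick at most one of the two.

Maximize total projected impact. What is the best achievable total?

Best packing: literacy program + community garden + street-tree planting — 47 k$, 242 total.
Nothing else feasible within 47 k$ beats 242.

242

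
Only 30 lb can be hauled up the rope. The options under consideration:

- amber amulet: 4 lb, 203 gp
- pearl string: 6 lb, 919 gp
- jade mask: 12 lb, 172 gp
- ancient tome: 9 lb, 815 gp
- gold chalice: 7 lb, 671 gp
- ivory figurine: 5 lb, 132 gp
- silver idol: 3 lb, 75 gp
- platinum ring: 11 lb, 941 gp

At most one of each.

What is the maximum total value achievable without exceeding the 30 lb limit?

Density check — pearl string 153.17, gold chalice 95.86, ancient tome 90.56, platinum ring 85.55 are the best per lb.
A density-first pass picks amber amulet + pearl string + ancient tome + gold chalice + silver idol — 2683 at 29 lb.
Dropping gold chalice and silver idol frees 10 lb; slotting in platinum ring (11 lb) lifts the total to 2878 at 30 lb.

2878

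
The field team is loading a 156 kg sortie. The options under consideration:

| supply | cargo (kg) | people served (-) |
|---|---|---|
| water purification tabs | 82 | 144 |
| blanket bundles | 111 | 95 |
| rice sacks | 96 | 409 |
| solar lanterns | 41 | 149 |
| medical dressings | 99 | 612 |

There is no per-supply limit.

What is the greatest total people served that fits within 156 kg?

761

Density check — medical dressings 6.18, rice sacks 4.26, solar lanterns 3.63, water purification tabs 1.76 are the best per kg.
Taking solar lanterns + medical dressings: 140 kg used, 761 in people served.
Every other selection either busts 156 kg or fails to beat 761.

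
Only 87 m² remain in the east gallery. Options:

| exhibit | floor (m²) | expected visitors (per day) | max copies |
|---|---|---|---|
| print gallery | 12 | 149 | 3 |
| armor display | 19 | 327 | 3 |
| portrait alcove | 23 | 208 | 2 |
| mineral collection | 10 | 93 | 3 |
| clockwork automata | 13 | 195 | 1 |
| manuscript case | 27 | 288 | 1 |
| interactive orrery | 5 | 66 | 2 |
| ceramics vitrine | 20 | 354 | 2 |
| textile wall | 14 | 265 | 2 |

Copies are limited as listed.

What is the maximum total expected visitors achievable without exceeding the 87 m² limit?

Best packing: armor display + 2×ceramics vitrine + 2×textile wall — 87 m², 1565 total.

1565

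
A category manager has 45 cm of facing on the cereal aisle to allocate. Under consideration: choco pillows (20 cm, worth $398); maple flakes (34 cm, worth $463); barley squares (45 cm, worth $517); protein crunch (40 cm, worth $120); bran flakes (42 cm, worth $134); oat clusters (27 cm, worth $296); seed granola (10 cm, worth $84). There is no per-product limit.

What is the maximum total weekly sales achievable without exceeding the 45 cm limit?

796

The ratio ordering already packs tightly: 2×choco pillows, 40 cm, 796.
The spare 5 cm is too small for any remaining product, and no exchange beats 796.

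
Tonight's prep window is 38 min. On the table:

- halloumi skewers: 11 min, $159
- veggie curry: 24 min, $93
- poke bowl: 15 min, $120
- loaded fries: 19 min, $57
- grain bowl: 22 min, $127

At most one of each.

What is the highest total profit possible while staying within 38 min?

286

Greedy by ratio would take halloumi skewers + poke bowl: 26 min used, total 279.
The 15 min tied up in poke bowl is better spent on grain bowl — total rises to 286 (33 min).
Every other selection either busts 38 min or fails to beat 286.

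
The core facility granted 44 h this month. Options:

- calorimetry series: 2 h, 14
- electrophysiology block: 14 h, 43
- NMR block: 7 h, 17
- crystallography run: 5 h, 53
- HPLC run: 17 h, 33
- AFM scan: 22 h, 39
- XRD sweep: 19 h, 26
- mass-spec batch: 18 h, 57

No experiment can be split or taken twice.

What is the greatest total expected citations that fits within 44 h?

Taking the top-ratio experiments first gives calorimetry series + electrophysiology block + crystallography run + mass-spec batch for 167 (39 h).
Replace calorimetry series with NMR block: the trade gains 3 net, giving 170 at 44 h.
Next best is calorimetry series + electrophysiology block + crystallography run + mass-spec batch at 167 (39 h) — short by 3.

170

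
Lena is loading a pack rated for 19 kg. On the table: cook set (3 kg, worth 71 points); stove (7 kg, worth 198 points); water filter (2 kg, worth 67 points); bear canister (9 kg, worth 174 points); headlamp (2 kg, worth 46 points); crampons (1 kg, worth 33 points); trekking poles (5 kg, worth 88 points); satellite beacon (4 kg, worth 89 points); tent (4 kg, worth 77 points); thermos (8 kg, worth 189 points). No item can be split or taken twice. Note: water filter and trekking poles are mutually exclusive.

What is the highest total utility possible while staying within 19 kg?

504

Density check — water filter 33.50, crampons 33.00, stove 28.29 are the best per kg.
Taking cook set + stove + water filter + headlamp + crampons + satellite beacon: 19 kg used, 504 in utility.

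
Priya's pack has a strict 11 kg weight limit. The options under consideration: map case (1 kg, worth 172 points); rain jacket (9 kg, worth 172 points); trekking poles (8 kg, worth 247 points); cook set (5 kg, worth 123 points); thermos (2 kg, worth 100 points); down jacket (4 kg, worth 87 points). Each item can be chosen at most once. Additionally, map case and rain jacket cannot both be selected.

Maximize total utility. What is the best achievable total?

519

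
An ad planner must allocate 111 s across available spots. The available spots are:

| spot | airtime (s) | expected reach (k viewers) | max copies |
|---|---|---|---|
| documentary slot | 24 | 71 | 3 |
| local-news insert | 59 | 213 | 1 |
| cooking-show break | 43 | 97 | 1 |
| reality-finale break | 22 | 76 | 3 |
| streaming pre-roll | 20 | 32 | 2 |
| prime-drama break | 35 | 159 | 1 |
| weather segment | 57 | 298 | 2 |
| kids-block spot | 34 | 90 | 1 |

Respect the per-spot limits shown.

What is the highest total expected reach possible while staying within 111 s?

457

The ratio ordering already packs tightly: prime-drama break + weather segment, 92 s, 457.
Nothing else within 111 s beats 457.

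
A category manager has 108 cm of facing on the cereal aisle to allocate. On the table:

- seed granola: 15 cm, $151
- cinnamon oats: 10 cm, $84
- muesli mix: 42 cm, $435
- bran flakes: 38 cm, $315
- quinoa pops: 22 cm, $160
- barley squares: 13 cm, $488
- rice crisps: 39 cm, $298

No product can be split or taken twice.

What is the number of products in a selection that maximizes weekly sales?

4

Optimal total is 1389.
One optimal bundle: seed granola + muesli mix + bran flakes + barley squares (108 cm).
Any selection reaching 1389 contains exactly 4 products.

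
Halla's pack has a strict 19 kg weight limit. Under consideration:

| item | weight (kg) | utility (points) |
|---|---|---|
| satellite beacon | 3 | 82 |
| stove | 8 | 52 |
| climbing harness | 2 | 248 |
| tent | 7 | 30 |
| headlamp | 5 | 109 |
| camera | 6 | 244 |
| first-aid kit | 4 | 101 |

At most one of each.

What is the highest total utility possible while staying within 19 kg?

702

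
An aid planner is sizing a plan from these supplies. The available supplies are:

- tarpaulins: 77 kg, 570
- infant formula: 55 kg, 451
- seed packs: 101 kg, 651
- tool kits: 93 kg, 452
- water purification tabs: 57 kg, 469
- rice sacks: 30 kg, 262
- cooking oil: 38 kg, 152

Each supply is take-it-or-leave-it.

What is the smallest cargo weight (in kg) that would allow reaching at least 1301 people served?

Look for the lowest-cargo combination reaching 1301.
tarpaulins + water purification tabs + rice sacks reaches 1301 using 164 kg.
Any bundle with less than 164 kg falls short of 1301.

164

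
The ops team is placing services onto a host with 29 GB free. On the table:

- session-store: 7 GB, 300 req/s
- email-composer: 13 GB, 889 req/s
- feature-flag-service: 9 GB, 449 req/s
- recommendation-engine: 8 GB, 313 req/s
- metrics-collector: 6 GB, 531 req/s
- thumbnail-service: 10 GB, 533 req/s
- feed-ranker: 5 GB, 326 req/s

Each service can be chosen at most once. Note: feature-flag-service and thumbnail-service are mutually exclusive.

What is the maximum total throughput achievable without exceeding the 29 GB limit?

Taking the top-ratio services first gives email-composer + metrics-collector + feed-ranker for 1746 (24 GB).
Dropping feed-ranker frees 5 GB; slotting in thumbnail-service (10 GB) lifts the total to 1953 at 29 GB.

1953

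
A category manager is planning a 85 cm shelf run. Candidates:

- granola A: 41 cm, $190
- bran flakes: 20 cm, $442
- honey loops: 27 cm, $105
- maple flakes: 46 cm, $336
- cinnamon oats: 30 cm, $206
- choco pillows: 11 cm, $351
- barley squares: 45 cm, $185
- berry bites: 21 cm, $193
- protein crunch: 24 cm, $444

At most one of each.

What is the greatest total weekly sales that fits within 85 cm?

1443

The ratio heuristic lands on bran flakes + choco pillows + berry bites + protein crunch (1430) but leaves 9 cm idle.
Replace berry bites with cinnamon oats: the trade gains 13 net, giving 1443 at 85 cm.
An exhaustive check of the 512 subsets confirms 1443.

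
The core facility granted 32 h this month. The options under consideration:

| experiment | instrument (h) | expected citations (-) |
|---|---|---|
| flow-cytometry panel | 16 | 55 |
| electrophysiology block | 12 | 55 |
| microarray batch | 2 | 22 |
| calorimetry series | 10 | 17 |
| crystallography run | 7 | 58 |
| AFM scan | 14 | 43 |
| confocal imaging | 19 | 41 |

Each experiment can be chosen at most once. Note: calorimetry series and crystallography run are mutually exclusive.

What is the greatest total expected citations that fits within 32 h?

135

Taking flow-cytometry panel + microarray batch + crystallography run: 25 h used, 135 in expected citations.
That's the maximum — no feasible swap from here does better than 135.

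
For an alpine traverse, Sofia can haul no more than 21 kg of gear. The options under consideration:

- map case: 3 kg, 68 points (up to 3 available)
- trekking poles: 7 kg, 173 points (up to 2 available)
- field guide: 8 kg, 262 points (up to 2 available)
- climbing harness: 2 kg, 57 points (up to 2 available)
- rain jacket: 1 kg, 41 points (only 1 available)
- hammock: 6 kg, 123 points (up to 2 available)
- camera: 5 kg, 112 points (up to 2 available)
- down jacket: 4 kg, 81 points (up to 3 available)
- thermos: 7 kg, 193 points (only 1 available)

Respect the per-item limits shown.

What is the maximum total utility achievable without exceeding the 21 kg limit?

679

2×field guide + 2×climbing harness + rain jacket uses 21 of the 21 kg and totals 679.
Every other selection either busts 21 kg or exceeds an availability limit or fails to beat 679.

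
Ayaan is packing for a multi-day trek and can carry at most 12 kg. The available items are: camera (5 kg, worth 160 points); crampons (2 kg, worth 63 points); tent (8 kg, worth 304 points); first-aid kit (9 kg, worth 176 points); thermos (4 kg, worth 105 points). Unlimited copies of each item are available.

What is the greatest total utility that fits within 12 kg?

The ratio ordering already packs tightly: 2×crampons + tent, 12 kg, 430.

430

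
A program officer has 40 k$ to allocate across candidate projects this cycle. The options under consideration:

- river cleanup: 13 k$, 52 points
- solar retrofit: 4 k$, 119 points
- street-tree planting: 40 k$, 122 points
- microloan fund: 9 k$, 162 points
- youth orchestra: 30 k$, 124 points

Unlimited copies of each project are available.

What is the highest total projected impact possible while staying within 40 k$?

By projected impact per k$: solar retrofit 29.75, microloan fund 18.00, youth orchestra 4.13, river cleanup 4.00 lead.
Best packing: 10×solar retrofit — 40 k$, 1190 total.

1190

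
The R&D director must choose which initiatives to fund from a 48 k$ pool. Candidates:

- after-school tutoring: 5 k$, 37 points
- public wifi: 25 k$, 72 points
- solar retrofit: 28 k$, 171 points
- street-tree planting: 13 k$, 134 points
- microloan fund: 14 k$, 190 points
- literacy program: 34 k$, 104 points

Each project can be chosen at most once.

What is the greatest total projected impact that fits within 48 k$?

The ratio heuristic lands on after-school tutoring + street-tree planting + microloan fund (361) but leaves 16 k$ idle.
Dropping street-tree planting frees 13 k$; slotting in solar retrofit (28 k$) lifts the total to 398 at 47 k$.

398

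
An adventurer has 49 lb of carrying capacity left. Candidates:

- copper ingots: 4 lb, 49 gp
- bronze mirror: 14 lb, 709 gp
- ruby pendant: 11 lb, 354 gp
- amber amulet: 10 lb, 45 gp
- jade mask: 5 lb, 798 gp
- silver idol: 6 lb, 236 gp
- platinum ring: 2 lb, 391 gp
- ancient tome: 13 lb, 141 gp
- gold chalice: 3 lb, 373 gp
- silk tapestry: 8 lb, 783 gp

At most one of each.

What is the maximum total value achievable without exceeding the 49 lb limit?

Best packing: bronze mirror + ruby pendant + jade mask + silver idol + platinum ring + gold chalice + silk tapestry — 49 lb, 3644 total.
Every other selection either busts 49 lb or fails to beat 3644.

3644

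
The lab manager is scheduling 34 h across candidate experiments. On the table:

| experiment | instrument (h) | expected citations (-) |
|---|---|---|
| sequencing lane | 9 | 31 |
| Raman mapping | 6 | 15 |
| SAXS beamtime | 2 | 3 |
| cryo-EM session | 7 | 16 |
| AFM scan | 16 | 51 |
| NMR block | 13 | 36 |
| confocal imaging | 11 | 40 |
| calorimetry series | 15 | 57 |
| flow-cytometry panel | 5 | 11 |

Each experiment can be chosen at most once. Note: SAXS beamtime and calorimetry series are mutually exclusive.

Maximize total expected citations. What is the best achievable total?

Best packing: cryo-EM session + confocal imaging + calorimetry series — 33 h, 113 total.
Nothing else feasible within 34 h beats 113.

113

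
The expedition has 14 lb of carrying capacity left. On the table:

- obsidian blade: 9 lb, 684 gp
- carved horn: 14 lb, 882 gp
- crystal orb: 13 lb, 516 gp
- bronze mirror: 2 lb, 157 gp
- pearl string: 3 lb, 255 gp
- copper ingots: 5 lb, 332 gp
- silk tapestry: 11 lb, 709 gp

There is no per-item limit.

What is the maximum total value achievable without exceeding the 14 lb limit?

1177

Best packing: bronze mirror + 4×pearl string — 14 lb, 1177 total.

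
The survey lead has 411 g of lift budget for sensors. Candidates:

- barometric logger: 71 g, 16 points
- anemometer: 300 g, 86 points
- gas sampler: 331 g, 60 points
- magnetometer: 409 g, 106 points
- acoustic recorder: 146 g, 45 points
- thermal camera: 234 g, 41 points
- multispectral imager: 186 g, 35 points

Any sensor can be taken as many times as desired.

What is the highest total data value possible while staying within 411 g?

106

Density check — acoustic recorder 0.31, anemometer 0.29, magnetometer 0.26 are the best per g.
Taking barometric logger + 2×acoustic recorder: 363 g used, 106 in data value.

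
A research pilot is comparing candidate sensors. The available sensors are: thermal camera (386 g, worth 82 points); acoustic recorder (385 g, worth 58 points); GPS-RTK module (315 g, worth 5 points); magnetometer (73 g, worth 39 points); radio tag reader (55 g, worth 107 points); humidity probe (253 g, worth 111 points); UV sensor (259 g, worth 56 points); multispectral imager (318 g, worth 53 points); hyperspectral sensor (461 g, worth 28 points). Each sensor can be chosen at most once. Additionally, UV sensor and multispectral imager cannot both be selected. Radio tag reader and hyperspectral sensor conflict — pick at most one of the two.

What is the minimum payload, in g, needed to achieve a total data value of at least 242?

381

Look for the lowest-payload combination reaching 242.
Taking magnetometer + radio tag reader + humidity probe gives 257 (≥ 242) for 381 g.
Any bundle with less than 381 g falls short of 242.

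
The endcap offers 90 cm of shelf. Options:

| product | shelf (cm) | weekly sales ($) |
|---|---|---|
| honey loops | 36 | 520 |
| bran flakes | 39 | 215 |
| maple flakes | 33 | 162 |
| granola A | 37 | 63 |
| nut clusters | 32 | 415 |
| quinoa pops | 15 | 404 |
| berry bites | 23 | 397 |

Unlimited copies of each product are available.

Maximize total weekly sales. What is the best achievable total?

2424

By weekly sales per cm: quinoa pops 26.93, berry bites 17.26, honey loops 14.44 lead.
6×quinoa pops uses 90 of the 90 cm and totals 2424.
Nothing else within 90 cm beats 2424.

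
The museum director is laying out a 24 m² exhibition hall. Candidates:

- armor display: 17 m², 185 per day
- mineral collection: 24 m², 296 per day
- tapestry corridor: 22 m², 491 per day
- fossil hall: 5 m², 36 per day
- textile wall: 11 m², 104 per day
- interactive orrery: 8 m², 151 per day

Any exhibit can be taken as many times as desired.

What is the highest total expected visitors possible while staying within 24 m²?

491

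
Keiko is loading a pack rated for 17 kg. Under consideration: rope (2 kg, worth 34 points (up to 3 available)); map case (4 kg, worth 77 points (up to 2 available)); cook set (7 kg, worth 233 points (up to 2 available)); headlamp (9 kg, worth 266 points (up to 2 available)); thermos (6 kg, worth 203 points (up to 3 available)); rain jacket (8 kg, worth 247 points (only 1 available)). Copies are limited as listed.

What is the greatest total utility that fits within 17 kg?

Filling by ratio: map case + 2×thermos for 483, with 1 kg left unused.
A better packing is rope + cook set + rain jacket: 17 kg, total 514.
No other feasible combination exceeds 514.

514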